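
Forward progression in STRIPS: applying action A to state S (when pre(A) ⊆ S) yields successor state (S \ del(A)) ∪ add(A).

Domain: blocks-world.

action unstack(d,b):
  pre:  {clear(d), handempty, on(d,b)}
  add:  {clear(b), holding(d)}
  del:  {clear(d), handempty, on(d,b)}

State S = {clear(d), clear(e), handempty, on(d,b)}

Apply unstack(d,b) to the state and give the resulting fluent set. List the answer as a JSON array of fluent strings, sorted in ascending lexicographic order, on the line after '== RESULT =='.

Compute (S \ del) ∪ add:
  pre ⊆ S: {clear(d), handempty, on(d,b)} ⊆ S  — applicable
  S \ del = {clear(e)}
  ∪ add   = {clear(b), clear(e), holding(d)}

== RESULT ==
["clear(b)", "clear(e)", "holding(d)"]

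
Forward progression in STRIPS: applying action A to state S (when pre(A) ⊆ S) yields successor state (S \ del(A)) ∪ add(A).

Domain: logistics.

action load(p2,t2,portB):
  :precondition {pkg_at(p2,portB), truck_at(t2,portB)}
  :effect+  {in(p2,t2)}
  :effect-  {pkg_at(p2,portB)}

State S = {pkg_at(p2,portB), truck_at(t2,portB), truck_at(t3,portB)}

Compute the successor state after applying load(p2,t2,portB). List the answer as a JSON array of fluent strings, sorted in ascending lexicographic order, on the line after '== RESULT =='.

Progress:
  pre ⊆ S: {pkg_at(p2,portB), truck_at(t2,portB)} ⊆ S  — applicable
  S \ del = {truck_at(t2,portB), truck_at(t3,portB)}
  ∪ add   = {in(p2,t2), truck_at(t2,portB), truck_at(t3,portB)}

== RESULT ==
["in(p2,t2)", "truck_at(t2,portB)", "truck_at(t3,portB)"]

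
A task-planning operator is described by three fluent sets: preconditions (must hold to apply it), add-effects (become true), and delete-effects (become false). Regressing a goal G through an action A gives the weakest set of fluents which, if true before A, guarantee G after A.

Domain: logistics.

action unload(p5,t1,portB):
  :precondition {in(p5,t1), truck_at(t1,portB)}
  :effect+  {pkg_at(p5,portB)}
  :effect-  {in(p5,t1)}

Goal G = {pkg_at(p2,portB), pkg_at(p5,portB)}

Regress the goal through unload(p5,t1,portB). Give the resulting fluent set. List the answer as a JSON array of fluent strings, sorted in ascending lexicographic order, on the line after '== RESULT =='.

Compute (G \ add) ∪ pre:
  G ∩ del = {}  (empty — regression defined)
  G \ add = {pkg_at(p2,portB), pkg_at(p5,portB)} \ {pkg_at(p5,portB)} = {pkg_at(p2,portB)}
  ∪ pre   = {pkg_at(p2,portB)} ∪ {in(p5,t1), truck_at(t1,portB)}
          = {in(p5,t1), pkg_at(p2,portB), truck_at(t1,portB)}

== RESULT ==
["in(p5,t1)", "pkg_at(p2,portB)", "truck_at(t1,portB)"]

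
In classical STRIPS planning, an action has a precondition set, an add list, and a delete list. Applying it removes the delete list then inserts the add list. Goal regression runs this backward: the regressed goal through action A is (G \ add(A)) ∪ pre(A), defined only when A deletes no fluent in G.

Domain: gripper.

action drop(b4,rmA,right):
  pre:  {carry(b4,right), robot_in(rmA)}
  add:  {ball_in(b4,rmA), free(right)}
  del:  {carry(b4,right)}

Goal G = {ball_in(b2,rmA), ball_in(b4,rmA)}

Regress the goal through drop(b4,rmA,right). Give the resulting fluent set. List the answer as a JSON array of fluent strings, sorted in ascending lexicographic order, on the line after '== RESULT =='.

Regress:
  G ∩ del = {}  (empty — regression defined)
  G \ add = {ball_in(b2,rmA), ball_in(b4,rmA)} \ {ball_in(b4,rmA), free(right)} = {ball_in(b2,rmA)}
  ∪ pre   = {ball_in(b2,rmA)} ∪ {carry(b4,right), robot_in(rmA)}
          = {ball_in(b2,rmA), carry(b4,right), robot_in(rmA)}

== RESULT ==
["ball_in(b2,rmA)", "carry(b4,right)", "robot_in(rmA)"]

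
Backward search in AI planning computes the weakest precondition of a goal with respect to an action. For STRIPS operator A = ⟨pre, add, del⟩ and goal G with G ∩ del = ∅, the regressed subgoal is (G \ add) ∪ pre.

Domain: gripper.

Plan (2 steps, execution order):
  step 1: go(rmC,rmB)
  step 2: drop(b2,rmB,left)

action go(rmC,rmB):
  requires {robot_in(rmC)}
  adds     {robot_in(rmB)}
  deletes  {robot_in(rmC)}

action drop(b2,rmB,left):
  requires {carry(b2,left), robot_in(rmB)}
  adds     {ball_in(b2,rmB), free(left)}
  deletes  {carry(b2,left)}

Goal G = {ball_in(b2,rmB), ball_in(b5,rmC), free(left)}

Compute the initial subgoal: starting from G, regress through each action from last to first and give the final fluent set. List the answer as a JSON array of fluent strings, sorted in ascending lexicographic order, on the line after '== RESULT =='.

Regress step by step:
  through step 2 (drop(b2,rmB,left)): drop {ball_in(b2,rmB), free(left)}, keep {ball_in(b5,rmC)}, require {carry(b2,left), robot_in(rmB)}
    → {ball_in(b5,rmC), carry(b2,left), robot_in(rmB)}
  through step 1 (go(rmC,rmB)): drop {robot_in(rmB)}, keep {ball_in(b5,rmC), carry(b2,left)}, require {robot_in(rmC)}
    → {ball_in(b5,rmC), carry(b2,left), robot_in(rmC)}

== RESULT ==
["ball_in(b5,rmC)", "carry(b2,left)", "robot_in(rmC)"]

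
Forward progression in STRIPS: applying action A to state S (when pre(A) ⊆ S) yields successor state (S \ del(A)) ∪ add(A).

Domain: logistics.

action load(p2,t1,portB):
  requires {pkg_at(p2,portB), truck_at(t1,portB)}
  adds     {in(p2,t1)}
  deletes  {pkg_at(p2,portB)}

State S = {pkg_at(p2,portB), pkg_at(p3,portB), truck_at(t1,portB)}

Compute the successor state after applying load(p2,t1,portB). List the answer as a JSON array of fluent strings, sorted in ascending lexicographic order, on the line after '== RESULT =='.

Compute (S \ del) ∪ add:
  pre ⊆ S: {pkg_at(p2,portB), truck_at(t1,portB)} ⊆ S  — applicable
  S \ del = {pkg_at(p3,portB), truck_at(t1,portB)}
  ∪ add   = {in(p2,t1), pkg_at(p3,portB), truck_at(t1,portB)}

== RESULT ==
["in(p2,t1)", "pkg_at(p3,portB)", "truck_at(t1,portB)"]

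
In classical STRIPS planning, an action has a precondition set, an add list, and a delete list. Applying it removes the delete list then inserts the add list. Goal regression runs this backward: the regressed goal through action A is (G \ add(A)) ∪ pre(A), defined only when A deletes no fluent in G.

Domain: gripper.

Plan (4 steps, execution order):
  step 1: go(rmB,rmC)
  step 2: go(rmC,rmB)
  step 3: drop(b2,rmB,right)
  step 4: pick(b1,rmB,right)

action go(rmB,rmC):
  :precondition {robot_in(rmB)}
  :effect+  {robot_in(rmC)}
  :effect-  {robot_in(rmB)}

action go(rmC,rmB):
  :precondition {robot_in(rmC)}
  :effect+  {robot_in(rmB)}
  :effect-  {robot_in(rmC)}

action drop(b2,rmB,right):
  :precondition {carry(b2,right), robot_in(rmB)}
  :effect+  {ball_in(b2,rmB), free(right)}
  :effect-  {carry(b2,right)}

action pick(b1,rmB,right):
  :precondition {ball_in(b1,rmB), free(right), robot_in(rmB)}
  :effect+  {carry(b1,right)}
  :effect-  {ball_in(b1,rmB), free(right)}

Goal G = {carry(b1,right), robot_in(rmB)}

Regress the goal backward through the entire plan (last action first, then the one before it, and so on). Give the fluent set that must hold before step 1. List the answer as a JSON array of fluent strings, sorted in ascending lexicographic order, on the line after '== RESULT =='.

Work backward from the goal:
  through step 4 (pick(b1,rmB,right)): drop {carry(b1,right)}, keep {robot_in(rmB)}, require {ball_in(b1,rmB), free(right), robot_in(rmB)}
    → {ball_in(b1,rmB), free(right), robot_in(rmB)}
  through step 3 (drop(b2,rmB,right)): drop {free(right)}, keep {ball_in(b1,rmB), robot_in(rmB)}, require {carry(b2,right), robot_in(rmB)}
    → {ball_in(b1,rmB), carry(b2,right), robot_in(rmB)}
  through step 2 (go(rmC,rmB)): drop {robot_in(rmB)}, keep {ball_in(b1,rmB), carry(b2,right)}, require {robot_in(rmC)}
    → {ball_in(b1,rmB), carry(b2,right), robot_in(rmC)}
  through step 1 (go(rmB,rmC)): drop {robot_in(rmC)}, keep {ball_in(b1,rmB), carry(b2,right)}, require {robot_in(rmB)}
    → {ball_in(b1,rmB), carry(b2,right), robot_in(rmB)}

== RESULT ==
["ball_in(b1,rmB)", "carry(b2,right)", "robot_in(rmB)"]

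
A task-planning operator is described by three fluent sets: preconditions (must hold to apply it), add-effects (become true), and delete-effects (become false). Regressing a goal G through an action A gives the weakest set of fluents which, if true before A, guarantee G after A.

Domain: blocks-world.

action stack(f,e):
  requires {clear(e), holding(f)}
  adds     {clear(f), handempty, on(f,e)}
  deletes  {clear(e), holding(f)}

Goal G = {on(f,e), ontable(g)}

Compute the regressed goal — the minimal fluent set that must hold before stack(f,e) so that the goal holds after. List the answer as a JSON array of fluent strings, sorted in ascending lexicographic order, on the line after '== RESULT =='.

Compute (G \ add) ∪ pre:
  G ∩ del = {}  (empty — regression defined)
  G \ add = {on(f,e), ontable(g)} \ {clear(f), handempty, on(f,e)} = {ontable(g)}
  ∪ pre   = {ontable(g)} ∪ {clear(e), holding(f)}
          = {clear(e), holding(f), ontable(g)}

== RESULT ==
["clear(e)", "holding(f)", "ontable(g)"]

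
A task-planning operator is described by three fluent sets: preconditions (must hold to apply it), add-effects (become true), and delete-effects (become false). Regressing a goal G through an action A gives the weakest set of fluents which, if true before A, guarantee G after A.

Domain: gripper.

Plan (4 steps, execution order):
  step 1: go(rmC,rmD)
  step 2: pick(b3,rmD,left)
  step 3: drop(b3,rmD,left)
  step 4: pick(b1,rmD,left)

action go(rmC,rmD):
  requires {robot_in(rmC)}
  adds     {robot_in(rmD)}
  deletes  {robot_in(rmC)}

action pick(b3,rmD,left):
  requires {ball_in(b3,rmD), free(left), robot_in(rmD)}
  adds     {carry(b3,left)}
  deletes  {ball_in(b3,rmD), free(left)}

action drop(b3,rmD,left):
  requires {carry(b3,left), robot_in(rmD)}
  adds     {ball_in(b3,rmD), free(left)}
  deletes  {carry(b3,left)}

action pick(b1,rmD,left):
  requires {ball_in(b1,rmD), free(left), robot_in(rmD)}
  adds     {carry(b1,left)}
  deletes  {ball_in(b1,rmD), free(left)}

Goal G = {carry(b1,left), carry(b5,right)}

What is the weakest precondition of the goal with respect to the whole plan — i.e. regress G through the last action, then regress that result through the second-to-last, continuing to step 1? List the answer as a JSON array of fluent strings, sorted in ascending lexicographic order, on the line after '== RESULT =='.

Regress step by step:
  through step 4 (pick(b1,rmD,left)): drop {carry(b1,left)}, keep {carry(b5,right)}, require {ball_in(b1,rmD), free(left), robot_in(rmD)}
    → {ball_in(b1,rmD), carry(b5,right), free(left), robot_in(rmD)}
  through step 3 (drop(b3,rmD,left)): drop {free(left)}, keep {ball_in(b1,rmD), carry(b5,right), robot_in(rmD)}, require {carry(b3,left), robot_in(rmD)}
    → {ball_in(b1,rmD), carry(b3,left), carry(b5,right), robot_in(rmD)}
  through step 2 (pick(b3,rmD,left)): drop {carry(b3,left)}, keep {ball_in(b1,rmD), carry(b5,right), robot_in(rmD)}, require {ball_in(b3,rmD), free(left), robot_in(rmD)}
    → {ball_in(b1,rmD), ball_in(b3,rmD), carry(b5,right), free(left), robot_in(rmD)}
  through step 1 (go(rmC,rmD)): drop {robot_in(rmD)}, keep {ball_in(b1,rmD), ball_in(b3,rmD), carry(b5,right), free(left)}, require {robot_in(rmC)}
    → {ball_in(b1,rmD), ball_in(b3,rmD), carry(b5,right), free(left), robot_in(rmC)}

== RESULT ==
["ball_in(b1,rmD)", "ball_in(b3,rmD)", "carry(b5,right)", "free(left)", "robot_in(rmC)"]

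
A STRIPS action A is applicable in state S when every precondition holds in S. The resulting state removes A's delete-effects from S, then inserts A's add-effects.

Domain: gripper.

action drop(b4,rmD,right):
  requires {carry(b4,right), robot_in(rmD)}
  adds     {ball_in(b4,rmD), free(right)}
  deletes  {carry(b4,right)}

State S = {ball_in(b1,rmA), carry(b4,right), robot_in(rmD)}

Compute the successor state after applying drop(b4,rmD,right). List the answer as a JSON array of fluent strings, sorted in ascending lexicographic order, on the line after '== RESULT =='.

Compute (S \ del) ∪ add:
  pre ⊆ S: {carry(b4,right), robot_in(rmD)} ⊆ S  — applicable
  S \ del = {ball_in(b1,rmA), robot_in(rmD)}
  ∪ add   = {ball_in(b1,rmA), ball_in(b4,rmD), free(right), robot_in(rmD)}

== RESULT ==
["ball_in(b1,rmA)", "ball_in(b4,rmD)", "free(right)", "robot_in(rmD)"]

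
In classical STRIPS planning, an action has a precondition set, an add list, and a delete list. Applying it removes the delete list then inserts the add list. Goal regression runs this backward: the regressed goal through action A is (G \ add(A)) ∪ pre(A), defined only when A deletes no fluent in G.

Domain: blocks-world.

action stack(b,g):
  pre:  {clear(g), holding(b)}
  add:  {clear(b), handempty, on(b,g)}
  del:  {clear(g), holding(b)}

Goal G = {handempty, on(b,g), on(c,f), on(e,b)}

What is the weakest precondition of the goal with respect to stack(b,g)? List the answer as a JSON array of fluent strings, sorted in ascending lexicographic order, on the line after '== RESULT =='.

Regress:
  G ∩ del = {}  (empty — regression defined)
  G \ add = {handempty, on(b,g), on(c,f), on(e,b)} \ {clear(b), handempty, on(b,g)} = {on(c,f), on(e,b)}
  ∪ pre   = {on(c,f), on(e,b)} ∪ {clear(g), holding(b)}
          = {clear(g), holding(b), on(c,f), on(e,b)}

== RESULT ==
["clear(g)", "holding(b)", "on(c,f)", "on(e,b)"]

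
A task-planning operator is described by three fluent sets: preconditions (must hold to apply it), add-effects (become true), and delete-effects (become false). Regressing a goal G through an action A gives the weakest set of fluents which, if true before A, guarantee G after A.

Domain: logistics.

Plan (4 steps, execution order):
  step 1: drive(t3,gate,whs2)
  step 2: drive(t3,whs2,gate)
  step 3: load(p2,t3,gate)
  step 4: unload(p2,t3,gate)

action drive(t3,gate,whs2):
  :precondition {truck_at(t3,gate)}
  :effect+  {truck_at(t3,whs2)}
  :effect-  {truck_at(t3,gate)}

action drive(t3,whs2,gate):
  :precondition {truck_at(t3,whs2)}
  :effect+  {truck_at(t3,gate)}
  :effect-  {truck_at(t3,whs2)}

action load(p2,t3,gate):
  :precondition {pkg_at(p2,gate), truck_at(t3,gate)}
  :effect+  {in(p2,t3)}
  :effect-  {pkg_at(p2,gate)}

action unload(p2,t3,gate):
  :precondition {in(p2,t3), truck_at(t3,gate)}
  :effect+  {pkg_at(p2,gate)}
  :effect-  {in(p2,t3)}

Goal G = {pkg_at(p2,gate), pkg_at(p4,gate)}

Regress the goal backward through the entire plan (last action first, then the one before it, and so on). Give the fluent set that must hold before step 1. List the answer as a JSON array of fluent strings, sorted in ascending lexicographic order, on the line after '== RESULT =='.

Regress step by step:
  through step 4 (unload(p2,t3,gate)): drop {pkg_at(p2,gate)}, keep {pkg_at(p4,gate)}, require {in(p2,t3), truck_at(t3,gate)}
    → {in(p2,t3), pkg_at(p4,gate), truck_at(t3,gate)}
  through step 3 (load(p2,t3,gate)): drop {in(p2,t3)}, keep {pkg_at(p4,gate), truck_at(t3,gate)}, require {pkg_at(p2,gate), truck_at(t3,gate)}
    → {pkg_at(p2,gate), pkg_at(p4,gate), truck_at(t3,gate)}
  through step 2 (drive(t3,whs2,gate)): drop {truck_at(t3,gate)}, keep {pkg_at(p2,gate), pkg_at(p4,gate)}, require {truck_at(t3,whs2)}
    → {pkg_at(p2,gate), pkg_at(p4,gate), truck_at(t3,whs2)}
  through step 1 (drive(t3,gate,whs2)): drop {truck_at(t3,whs2)}, keep {pkg_at(p2,gate), pkg_at(p4,gate)}, require {truck_at(t3,gate)}
    → {pkg_at(p2,gate), pkg_at(p4,gate), truck_at(t3,gate)}

== RESULT ==
["pkg_at(p2,gate)", "pkg_at(p4,gate)", "truck_at(t3,gate)"]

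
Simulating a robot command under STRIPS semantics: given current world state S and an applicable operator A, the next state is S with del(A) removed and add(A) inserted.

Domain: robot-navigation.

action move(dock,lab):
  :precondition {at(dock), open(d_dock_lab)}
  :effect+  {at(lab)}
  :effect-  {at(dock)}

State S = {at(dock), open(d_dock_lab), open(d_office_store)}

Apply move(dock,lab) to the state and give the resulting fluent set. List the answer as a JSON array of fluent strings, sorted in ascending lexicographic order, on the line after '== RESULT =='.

Progress:
  pre ⊆ S: {at(dock), open(d_dock_lab)} ⊆ S  — applicable
  S \ del = {open(d_dock_lab), open(d_office_store)}
  ∪ add   = {at(lab), open(d_dock_lab), open(d_office_store)}

== RESULT ==
["at(lab)", "open(d_dock_lab)", "open(d_office_store)"]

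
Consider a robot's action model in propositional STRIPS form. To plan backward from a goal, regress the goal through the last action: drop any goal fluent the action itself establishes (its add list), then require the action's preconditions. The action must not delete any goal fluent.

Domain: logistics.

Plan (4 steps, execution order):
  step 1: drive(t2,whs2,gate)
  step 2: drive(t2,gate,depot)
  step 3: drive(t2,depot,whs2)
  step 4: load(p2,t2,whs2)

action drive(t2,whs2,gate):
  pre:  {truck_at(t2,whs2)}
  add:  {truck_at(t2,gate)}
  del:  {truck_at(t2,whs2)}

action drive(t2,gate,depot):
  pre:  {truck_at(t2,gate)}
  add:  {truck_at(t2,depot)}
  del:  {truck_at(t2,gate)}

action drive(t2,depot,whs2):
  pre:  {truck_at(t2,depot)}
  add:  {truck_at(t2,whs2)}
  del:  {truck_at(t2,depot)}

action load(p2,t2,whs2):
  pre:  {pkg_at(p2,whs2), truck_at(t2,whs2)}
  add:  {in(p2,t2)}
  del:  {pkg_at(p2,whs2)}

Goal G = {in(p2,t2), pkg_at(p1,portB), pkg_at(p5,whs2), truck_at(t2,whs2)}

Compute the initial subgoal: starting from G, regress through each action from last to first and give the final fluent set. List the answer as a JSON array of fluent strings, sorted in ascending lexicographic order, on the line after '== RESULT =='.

Regress step by step:
  through step 4 (load(p2,t2,whs2)): drop {in(p2,t2)}, keep {pkg_at(p1,portB), pkg_at(p5,whs2), truck_at(t2,whs2)}, require {pkg_at(p2,whs2), truck_at(t2,whs2)}
    → {pkg_at(p1,portB), pkg_at(p2,whs2), pkg_at(p5,whs2), truck_at(t2,whs2)}
  through step 3 (drive(t2,depot,whs2)): drop {truck_at(t2,whs2)}, keep {pkg_at(p1,portB), pkg_at(p2,whs2), pkg_at(p5,whs2)}, require {truck_at(t2,depot)}
    → {pkg_at(p1,portB), pkg_at(p2,whs2), pkg_at(p5,whs2), truck_at(t2,depot)}
  through step 2 (drive(t2,gate,depot)): drop {truck_at(t2,depot)}, keep {pkg_at(p1,portB), pkg_at(p2,whs2), pkg_at(p5,whs2)}, require {truck_at(t2,gate)}
    → {pkg_at(p1,portB), pkg_at(p2,whs2), pkg_at(p5,whs2), truck_at(t2,gate)}
  through step 1 (drive(t2,whs2,gate)): drop {truck_at(t2,gate)}, keep {pkg_at(p1,portB), pkg_at(p2,whs2), pkg_at(p5,whs2)}, require {truck_at(t2,whs2)}
    → {pkg_at(p1,portB), pkg_at(p2,whs2), pkg_at(p5,whs2), truck_at(t2,whs2)}

== RESULT ==
["pkg_at(p1,portB)", "pkg_at(p2,whs2)", "pkg_at(p5,whs2)", "truck_at(t2,whs2)"]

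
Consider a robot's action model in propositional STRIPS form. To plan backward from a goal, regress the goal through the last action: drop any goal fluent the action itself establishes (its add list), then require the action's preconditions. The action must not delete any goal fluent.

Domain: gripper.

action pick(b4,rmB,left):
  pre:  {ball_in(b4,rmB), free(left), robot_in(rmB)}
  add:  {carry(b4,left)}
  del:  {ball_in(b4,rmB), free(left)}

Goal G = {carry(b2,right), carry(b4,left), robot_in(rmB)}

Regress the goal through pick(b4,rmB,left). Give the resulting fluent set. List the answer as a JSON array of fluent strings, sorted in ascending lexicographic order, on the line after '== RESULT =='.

Regress:
  G ∩ del = {}  (empty — regression defined)
  G \ add = {carry(b2,right), carry(b4,left), robot_in(rmB)} \ {carry(b4,left)} = {carry(b2,right), robot_in(rmB)}
  ∪ pre   = {carry(b2,right), robot_in(rmB)} ∪ {ball_in(b4,rmB), free(left), robot_in(rmB)}
          = {ball_in(b4,rmB), carry(b2,right), free(left), robot_in(rmB)}

== RESULT ==
["ball_in(b4,rmB)", "carry(b2,right)", "free(left)", "robot_in(rmB)"]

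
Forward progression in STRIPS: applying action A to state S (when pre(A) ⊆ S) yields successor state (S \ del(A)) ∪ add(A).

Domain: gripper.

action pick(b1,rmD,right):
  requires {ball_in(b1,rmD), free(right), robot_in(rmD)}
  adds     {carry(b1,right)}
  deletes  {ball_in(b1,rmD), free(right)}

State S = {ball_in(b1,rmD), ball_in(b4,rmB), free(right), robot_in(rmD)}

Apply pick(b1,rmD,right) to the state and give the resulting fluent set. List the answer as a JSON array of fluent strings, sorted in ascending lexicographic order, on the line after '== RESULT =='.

Compute (S \ del) ∪ add:
  pre ⊆ S: {ball_in(b1,rmD), free(right), robot_in(rmD)} ⊆ S  — applicable
  S \ del = {ball_in(b4,rmB), robot_in(rmD)}
  ∪ add   = {ball_in(b4,rmB), carry(b1,right), robot_in(rmD)}

== RESULT ==
["ball_in(b4,rmB)", "carry(b1,right)", "robot_in(rmD)"]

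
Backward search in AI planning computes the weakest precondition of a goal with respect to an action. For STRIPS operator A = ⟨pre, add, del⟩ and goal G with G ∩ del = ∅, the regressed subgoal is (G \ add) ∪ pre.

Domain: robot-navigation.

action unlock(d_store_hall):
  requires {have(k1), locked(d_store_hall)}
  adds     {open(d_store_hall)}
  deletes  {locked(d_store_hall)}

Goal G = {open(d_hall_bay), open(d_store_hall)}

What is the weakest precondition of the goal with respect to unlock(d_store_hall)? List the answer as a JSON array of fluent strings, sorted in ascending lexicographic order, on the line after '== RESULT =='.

Regress:
  G ∩ del = {}  (empty — regression defined)
  G \ add = {open(d_hall_bay), open(d_store_hall)} \ {open(d_store_hall)} = {open(d_hall_bay)}
  ∪ pre   = {open(d_hall_bay)} ∪ {have(k1), locked(d_store_hall)}
          = {have(k1), locked(d_store_hall), open(d_hall_bay)}

== RESULT ==
["have(k1)", "locked(d_store_hall)", "open(d_hall_bay)"]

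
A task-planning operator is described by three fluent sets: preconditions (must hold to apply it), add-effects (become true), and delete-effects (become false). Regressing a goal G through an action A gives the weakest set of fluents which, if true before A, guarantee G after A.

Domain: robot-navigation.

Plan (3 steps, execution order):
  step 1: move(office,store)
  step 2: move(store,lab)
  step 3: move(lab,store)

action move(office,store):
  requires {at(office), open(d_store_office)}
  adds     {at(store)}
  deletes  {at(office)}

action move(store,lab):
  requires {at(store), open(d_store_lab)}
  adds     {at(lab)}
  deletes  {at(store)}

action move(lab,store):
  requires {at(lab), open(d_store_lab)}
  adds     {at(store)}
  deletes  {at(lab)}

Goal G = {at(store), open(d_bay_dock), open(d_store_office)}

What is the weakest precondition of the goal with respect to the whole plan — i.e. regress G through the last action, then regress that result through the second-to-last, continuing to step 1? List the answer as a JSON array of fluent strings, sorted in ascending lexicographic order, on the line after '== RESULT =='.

Work backward from the goal:
  through step 3 (move(lab,store)): drop {at(store)}, keep {open(d_bay_dock), open(d_store_office)}, require {at(lab), open(d_store_lab)}
    → {at(lab), open(d_bay_dock), open(d_store_lab), open(d_store_office)}
  through step 2 (move(store,lab)): drop {at(lab)}, keep {open(d_bay_dock), open(d_store_lab), open(d_store_office)}, require {at(store), open(d_store_lab)}
    → {at(store), open(d_bay_dock), open(d_store_lab), open(d_store_office)}
  through step 1 (move(office,store)): drop {at(store)}, keep {open(d_bay_dock), open(d_store_lab), open(d_store_office)}, require {at(office), open(d_store_office)}
    → {at(office), open(d_bay_dock), open(d_store_lab), open(d_store_office)}

== RESULT ==
["at(office)", "open(d_bay_dock)", "open(d_store_lab)", "open(d_store_office)"]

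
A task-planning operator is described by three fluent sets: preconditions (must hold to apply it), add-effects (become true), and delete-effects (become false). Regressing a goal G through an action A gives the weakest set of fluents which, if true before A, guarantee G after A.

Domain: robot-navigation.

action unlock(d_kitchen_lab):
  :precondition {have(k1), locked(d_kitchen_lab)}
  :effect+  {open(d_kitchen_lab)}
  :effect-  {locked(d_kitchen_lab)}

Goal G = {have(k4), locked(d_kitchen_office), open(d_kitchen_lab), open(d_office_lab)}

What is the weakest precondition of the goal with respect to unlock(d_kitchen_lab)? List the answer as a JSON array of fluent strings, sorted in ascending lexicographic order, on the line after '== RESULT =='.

Regress:
  G ∩ del = {}  (empty — regression defined)
  G \ add = {have(k4), locked(d_kitchen_office), open(d_kitchen_lab), open(d_office_lab)} \ {open(d_kitchen_lab)} = {have(k4), locked(d_kitchen_office), open(d_office_lab)}
  ∪ pre   = {have(k4), locked(d_kitchen_office), open(d_office_lab)} ∪ {have(k1), locked(d_kitchen_lab)}
          = {have(k1), have(k4), locked(d_kitchen_lab), locked(d_kitchen_office), open(d_office_lab)}

== RESULT ==
["have(k1)", "have(k4)", "locked(d_kitchen_lab)", "locked(d_kitchen_office)", "open(d_office_lab)"]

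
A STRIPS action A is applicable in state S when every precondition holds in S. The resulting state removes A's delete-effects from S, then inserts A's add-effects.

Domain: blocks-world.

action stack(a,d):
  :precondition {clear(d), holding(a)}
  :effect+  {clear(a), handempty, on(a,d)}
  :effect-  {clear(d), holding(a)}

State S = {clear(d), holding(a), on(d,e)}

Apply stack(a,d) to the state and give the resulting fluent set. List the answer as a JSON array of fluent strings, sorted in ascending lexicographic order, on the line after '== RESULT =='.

Compute (S \ del) ∪ add:
  pre ⊆ S: {clear(d), holding(a)} ⊆ S  — applicable
  S \ del = {on(d,e)}
  ∪ add   = {clear(a), handempty, on(a,d), on(d,e)}

== RESULT ==
["clear(a)", "handempty", "on(a,d)", "on(d,e)"]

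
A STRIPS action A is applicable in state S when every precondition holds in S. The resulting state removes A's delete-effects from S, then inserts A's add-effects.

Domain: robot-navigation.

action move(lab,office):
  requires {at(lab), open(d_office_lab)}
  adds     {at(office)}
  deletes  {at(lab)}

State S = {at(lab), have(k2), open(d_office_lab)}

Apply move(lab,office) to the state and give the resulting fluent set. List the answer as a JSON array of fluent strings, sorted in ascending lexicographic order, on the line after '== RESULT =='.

Compute (S \ del) ∪ add:
  pre ⊆ S: {at(lab), open(d_office_lab)} ⊆ S  — applicable
  S \ del = {have(k2), open(d_office_lab)}
  ∪ add   = {at(office), have(k2), open(d_office_lab)}

== RESULT ==
["at(office)", "have(k2)", "open(d_office_lab)"]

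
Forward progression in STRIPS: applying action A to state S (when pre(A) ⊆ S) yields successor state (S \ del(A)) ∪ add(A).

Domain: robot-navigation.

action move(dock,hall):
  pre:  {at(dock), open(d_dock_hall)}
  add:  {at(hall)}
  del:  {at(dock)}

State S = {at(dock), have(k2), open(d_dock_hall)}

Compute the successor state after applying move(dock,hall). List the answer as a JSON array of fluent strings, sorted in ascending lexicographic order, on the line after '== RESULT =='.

Compute (S \ del) ∪ add:
  pre ⊆ S: {at(dock), open(d_dock_hall)} ⊆ S  — applicable
  S \ del = {have(k2), open(d_dock_hall)}
  ∪ add   = {at(hall), have(k2), open(d_dock_hall)}

== RESULT ==
["at(hall)", "have(k2)", "open(d_dock_hall)"]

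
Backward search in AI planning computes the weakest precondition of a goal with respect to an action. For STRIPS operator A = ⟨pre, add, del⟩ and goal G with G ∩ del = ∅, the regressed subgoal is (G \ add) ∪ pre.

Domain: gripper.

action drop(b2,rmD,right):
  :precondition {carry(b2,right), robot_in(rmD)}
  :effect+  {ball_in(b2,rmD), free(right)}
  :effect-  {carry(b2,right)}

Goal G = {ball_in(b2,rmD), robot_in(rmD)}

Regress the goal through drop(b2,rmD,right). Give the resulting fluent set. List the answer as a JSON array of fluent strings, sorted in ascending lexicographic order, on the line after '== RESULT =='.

Regress:
  G ∩ del = {}  (empty — regression defined)
  G \ add = {ball_in(b2,rmD), robot_in(rmD)} \ {ball_in(b2,rmD), free(right)} = {robot_in(rmD)}
  ∪ pre   = {robot_in(rmD)} ∪ {carry(b2,right), robot_in(rmD)}
          = {carry(b2,right), robot_in(rmD)}

== RESULT ==
["carry(b2,right)", "robot_in(rmD)"]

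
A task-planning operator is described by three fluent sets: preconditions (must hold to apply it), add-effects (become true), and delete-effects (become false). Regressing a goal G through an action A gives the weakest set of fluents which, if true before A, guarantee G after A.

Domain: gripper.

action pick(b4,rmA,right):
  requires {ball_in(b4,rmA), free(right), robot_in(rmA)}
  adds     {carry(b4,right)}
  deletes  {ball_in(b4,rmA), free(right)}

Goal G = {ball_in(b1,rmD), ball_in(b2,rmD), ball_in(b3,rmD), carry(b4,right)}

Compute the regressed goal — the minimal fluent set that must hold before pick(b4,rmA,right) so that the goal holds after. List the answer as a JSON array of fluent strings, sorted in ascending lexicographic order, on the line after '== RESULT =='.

Regress:
  G ∩ del = {}  (empty — regression defined)
  G \ add = {ball_in(b1,rmD), ball_in(b2,rmD), ball_in(b3,rmD), carry(b4,right)} \ {carry(b4,right)} = {ball_in(b1,rmD), ball_in(b2,rmD), ball_in(b3,rmD)}
  ∪ pre   = {ball_in(b1,rmD), ball_in(b2,rmD), ball_in(b3,rmD)} ∪ {ball_in(b4,rmA), free(right), robot_in(rmA)}
          = {ball_in(b1,rmD), ball_in(b2,rmD), ball_in(b3,rmD), ball_in(b4,rmA), free(right), robot_in(rmA)}

== RESULT ==
["ball_in(b1,rmD)", "ball_in(b2,rmD)", "ball_in(b3,rmD)", "ball_in(b4,rmA)", "free(right)", "robot_in(rmA)"]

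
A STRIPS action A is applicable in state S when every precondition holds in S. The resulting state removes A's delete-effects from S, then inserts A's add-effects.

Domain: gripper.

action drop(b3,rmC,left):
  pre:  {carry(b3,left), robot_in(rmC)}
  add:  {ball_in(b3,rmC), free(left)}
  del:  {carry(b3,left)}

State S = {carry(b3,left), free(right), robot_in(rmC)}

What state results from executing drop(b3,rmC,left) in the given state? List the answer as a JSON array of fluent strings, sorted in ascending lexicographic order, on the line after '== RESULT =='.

Compute (S \ del) ∪ add:
  pre ⊆ S: {carry(b3,left), robot_in(rmC)} ⊆ S  — applicable
  S \ del = {free(right), robot_in(rmC)}
  ∪ add   = {ball_in(b3,rmC), free(left), free(right), robot_in(rmC)}

== RESULT ==
["ball_in(b3,rmC)", "free(left)", "free(right)", "robot_in(rmC)"]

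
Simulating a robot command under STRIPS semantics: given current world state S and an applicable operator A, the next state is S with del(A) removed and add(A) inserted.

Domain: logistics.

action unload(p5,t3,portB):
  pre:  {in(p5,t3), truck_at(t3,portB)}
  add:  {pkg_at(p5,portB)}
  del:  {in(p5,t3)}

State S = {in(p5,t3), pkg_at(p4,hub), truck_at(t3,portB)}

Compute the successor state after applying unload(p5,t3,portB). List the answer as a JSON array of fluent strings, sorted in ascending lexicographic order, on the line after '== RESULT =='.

Progress:
  pre ⊆ S: {in(p5,t3), truck_at(t3,portB)} ⊆ S  — applicable
  S \ del = {pkg_at(p4,hub), truck_at(t3,portB)}
  ∪ add   = {pkg_at(p4,hub), pkg_at(p5,portB), truck_at(t3,portB)}

== RESULT ==
["pkg_at(p4,hub)", "pkg_at(p5,portB)", "truck_at(t3,portB)"]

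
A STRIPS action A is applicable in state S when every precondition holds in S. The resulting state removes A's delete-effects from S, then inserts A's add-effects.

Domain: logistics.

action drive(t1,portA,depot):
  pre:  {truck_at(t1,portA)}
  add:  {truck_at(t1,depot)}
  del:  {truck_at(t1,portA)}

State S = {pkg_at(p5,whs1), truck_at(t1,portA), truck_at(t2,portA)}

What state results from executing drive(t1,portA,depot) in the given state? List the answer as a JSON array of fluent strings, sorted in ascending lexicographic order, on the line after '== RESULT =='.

Progress:
  pre ⊆ S: {truck_at(t1,portA)} ⊆ S  — applicable
  S \ del = {pkg_at(p5,whs1), truck_at(t2,portA)}
  ∪ add   = {pkg_at(p5,whs1), truck_at(t1,depot), truck_at(t2,portA)}

== RESULT ==
["pkg_at(p5,whs1)", "truck_at(t1,depot)", "truck_at(t2,portA)"]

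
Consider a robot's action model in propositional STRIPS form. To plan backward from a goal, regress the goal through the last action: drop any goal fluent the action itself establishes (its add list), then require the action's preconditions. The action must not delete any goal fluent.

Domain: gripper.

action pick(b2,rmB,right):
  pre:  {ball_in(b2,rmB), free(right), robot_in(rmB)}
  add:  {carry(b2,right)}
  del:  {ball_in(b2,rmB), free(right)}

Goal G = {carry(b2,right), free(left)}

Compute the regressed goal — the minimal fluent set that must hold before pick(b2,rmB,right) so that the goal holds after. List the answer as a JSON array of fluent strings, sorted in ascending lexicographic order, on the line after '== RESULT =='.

Regress:
  G ∩ del = {}  (empty — regression defined)
  G \ add = {carry(b2,right), free(left)} \ {carry(b2,right)} = {free(left)}
  ∪ pre   = {free(left)} ∪ {ball_in(b2,rmB), free(right), robot_in(rmB)}
          = {ball_in(b2,rmB), free(left), free(right), robot_in(rmB)}

== RESULT ==
["ball_in(b2,rmB)", "free(left)", "free(right)", "robot_in(rmB)"]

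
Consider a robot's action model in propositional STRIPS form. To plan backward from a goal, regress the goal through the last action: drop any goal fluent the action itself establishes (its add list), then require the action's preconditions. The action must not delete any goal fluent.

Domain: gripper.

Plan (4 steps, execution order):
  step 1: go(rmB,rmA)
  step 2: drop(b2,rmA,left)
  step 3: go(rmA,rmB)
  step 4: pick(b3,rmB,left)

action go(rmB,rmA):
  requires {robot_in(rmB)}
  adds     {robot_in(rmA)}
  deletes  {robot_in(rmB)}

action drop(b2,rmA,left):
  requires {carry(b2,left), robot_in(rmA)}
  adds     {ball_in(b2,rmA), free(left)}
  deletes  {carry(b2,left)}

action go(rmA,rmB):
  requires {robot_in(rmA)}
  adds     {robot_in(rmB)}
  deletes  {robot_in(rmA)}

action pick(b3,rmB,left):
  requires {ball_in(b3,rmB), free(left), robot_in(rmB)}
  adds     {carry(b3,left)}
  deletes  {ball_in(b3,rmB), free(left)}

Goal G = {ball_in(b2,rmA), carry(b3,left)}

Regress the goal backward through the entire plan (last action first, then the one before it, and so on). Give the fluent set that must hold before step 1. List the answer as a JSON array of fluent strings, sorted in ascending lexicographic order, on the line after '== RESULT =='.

Work backward from the goal:
  through step 4 (pick(b3,rmB,left)): drop {carry(b3,left)}, keep {ball_in(b2,rmA)}, require {ball_in(b3,rmB), free(left), robot_in(rmB)}
    → {ball_in(b2,rmA), ball_in(b3,rmB), free(left), robot_in(rmB)}
  through step 3 (go(rmA,rmB)): drop {robot_in(rmB)}, keep {ball_in(b2,rmA), ball_in(b3,rmB), free(left)}, require {robot_in(rmA)}
    → {ball_in(b2,rmA), ball_in(b3,rmB), free(left), robot_in(rmA)}
  through step 2 (drop(b2,rmA,left)): drop {ball_in(b2,rmA), free(left)}, keep {ball_in(b3,rmB), robot_in(rmA)}, require {carry(b2,left), robot_in(rmA)}
    → {ball_in(b3,rmB), carry(b2,left), robot_in(rmA)}
  through step 1 (go(rmB,rmA)): drop {robot_in(rmA)}, keep {ball_in(b3,rmB), carry(b2,left)}, require {robot_in(rmB)}
    → {ball_in(b3,rmB), carry(b2,left), robot_in(rmB)}

== RESULT ==
["ball_in(b3,rmB)", "carry(b2,left)", "robot_in(rmB)"]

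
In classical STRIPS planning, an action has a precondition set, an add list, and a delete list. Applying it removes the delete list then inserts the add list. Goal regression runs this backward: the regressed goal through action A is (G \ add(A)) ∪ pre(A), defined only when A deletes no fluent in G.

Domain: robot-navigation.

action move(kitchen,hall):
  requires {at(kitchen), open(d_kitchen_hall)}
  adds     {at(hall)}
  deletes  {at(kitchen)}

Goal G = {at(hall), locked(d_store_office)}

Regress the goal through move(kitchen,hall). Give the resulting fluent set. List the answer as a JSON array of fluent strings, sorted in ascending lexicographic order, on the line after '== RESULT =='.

Regress:
  G ∩ del = {}  (empty — regression defined)
  G \ add = {at(hall), locked(d_store_office)} \ {at(hall)} = {locked(d_store_office)}
  ∪ pre   = {locked(d_store_office)} ∪ {at(kitchen), open(d_kitchen_hall)}
          = {at(kitchen), locked(d_store_office), open(d_kitchen_hall)}

== RESULT ==
["at(kitchen)", "locked(d_store_office)", "open(d_kitchen_hall)"]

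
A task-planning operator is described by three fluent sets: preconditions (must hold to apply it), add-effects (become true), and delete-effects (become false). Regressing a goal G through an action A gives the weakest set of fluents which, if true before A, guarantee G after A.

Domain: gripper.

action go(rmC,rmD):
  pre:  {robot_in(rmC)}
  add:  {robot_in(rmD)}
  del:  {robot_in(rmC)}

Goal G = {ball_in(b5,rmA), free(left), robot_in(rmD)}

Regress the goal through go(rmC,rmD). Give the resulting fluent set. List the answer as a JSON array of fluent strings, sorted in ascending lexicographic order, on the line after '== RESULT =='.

Regress:
  G ∩ del = {}  (empty — regression defined)
  G \ add = {ball_in(b5,rmA), free(left), robot_in(rmD)} \ {robot_in(rmD)} = {ball_in(b5,rmA), free(left)}
  ∪ pre   = {ball_in(b5,rmA), free(left)} ∪ {robot_in(rmC)}
          = {ball_in(b5,rmA), free(left), robot_in(rmC)}

== RESULT ==
["ball_in(b5,rmA)", "free(left)", "robot_in(rmC)"]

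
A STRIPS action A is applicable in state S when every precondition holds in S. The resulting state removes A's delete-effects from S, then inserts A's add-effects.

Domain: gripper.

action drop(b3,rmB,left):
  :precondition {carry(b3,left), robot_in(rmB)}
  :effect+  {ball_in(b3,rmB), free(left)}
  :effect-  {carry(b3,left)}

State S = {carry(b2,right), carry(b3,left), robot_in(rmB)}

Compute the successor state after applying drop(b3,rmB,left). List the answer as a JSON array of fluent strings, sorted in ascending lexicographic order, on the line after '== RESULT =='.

Progress:
  pre ⊆ S: {carry(b3,left), robot_in(rmB)} ⊆ S  — applicable
  S \ del = {carry(b2,right), robot_in(rmB)}
  ∪ add   = {ball_in(b3,rmB), carry(b2,right), free(left), robot_in(rmB)}

== RESULT ==
["ball_in(b3,rmB)", "carry(b2,right)", "free(left)", "robot_in(rmB)"]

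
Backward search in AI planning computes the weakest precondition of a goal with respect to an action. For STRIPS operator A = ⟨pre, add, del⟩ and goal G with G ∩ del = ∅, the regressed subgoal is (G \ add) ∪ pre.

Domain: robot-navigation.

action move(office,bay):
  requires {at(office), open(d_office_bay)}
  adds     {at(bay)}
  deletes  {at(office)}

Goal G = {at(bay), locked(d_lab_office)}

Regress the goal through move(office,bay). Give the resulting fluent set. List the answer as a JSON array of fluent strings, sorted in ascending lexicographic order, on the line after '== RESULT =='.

Regress:
  G ∩ del = {}  (empty — regression defined)
  G \ add = {at(bay), locked(d_lab_office)} \ {at(bay)} = {locked(d_lab_office)}
  ∪ pre   = {locked(d_lab_office)} ∪ {at(office), open(d_office_bay)}
          = {at(office), locked(d_lab_office), open(d_office_bay)}

== RESULT ==
["at(office)", "locked(d_lab_office)", "open(d_office_bay)"]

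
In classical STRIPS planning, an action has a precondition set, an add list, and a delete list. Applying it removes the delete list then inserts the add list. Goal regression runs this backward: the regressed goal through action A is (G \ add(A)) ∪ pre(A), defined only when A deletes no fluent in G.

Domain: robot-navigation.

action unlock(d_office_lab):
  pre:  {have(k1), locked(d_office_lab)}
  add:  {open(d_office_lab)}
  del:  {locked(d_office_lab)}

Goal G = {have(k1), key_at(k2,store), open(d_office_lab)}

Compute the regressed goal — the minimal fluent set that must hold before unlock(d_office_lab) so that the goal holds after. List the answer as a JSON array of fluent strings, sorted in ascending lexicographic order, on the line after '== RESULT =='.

Compute (G \ add) ∪ pre:
  G ∩ del = {}  (empty — regression defined)
  G \ add = {have(k1), key_at(k2,store), open(d_office_lab)} \ {open(d_office_lab)} = {have(k1), key_at(k2,store)}
  ∪ pre   = {have(k1), key_at(k2,store)} ∪ {have(k1), locked(d_office_lab)}
          = {have(k1), key_at(k2,store), locked(d_office_lab)}

== RESULT ==
["have(k1)", "key_at(k2,store)", "locked(d_office_lab)"]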